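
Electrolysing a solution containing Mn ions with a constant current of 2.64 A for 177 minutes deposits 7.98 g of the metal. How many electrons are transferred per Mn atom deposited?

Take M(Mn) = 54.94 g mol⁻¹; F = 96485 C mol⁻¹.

2

Q = I·t = 2.640 A × 10620 s = 28040 C, so n(e⁻) = 28040/96485 = 0.2906 mol.
n(Mn) deposited = 7.98 / 54.94 = 0.1452 mol.
Electrons per atom = n(e⁻)/n(Mn) = 0.2906 / 0.1452 = 2.00 ≈ 2, so the ion is Mn²⁺.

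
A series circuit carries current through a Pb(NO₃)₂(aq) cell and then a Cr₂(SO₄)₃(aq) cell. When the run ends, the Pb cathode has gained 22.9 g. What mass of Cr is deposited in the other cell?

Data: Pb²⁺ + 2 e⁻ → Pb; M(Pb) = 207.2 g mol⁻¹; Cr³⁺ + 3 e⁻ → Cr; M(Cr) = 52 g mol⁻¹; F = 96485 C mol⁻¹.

3.83 g

n(Pb) = 22.9 / 207.2 = 0.1105 mol.
Since Pb²⁺ + 2 e⁻ → Pb, n(e⁻) passed = 2 × 0.1105 = 0.2210 mol.
Cells in series carry the same charge, so the same 0.2210 mol of electrons passes through cell 2.
Cr³⁺ + 3 e⁻ → Cr, so n(Cr) = 0.2210 / 3 = 0.07368 mol.
m(Cr) = 0.07368 × 52 = 3.83 g.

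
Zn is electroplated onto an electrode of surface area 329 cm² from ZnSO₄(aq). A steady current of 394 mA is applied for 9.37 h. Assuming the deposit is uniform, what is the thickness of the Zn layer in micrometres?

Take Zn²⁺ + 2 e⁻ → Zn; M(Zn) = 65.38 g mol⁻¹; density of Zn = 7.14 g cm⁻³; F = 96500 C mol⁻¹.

Q = I·t = 0.3940 × 33732 = 13290 C; n(e⁻) = 0.1377 mol.
n(Zn) = n(e⁻)/2 = 0.06886 mol, so m = 0.06886 × 65.38 = 4.502 g.
Volume = m/ρ = 4.502 / 7.14 = 0.6306 cm³.
Thickness = V/A = 0.6306 / 329 = 0.00192 cm = 19.2 μm.

19.2 μm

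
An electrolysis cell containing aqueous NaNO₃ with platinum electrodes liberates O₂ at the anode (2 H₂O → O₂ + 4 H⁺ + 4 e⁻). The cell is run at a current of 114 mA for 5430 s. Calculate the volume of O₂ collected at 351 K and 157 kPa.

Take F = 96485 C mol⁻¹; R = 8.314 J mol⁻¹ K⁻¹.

0.0298 L

Q = I·t = 0.1140 A × 5430.0 s = 619.0 C.
n(e⁻) = Q/F = 619.0 / 96485 = 0.006416 mol.
4 electrons are transferred per O₂ molecule, so n(O₂) = 0.006416 / 4 = 0.001604 mol.
V = nRT/P = (0.001604 × 8.314 × 351) / (157 × 10³ Pa) = 2.98 × 10⁻⁵ m³ = 0.0298 L.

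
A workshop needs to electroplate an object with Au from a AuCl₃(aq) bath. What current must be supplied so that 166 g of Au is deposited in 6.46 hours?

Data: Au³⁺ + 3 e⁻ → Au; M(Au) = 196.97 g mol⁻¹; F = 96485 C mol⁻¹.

n(Au) = 166 / 196.97 = 0.8428 mol.
n(e⁻) = 3 × 0.8428 = 2.528 mol.
Q = n(e⁻)·F = 2.528 × 96485 = 243900 C.
I = Q/t = 243900 / 23256 s = 10.5 A.

10.5 A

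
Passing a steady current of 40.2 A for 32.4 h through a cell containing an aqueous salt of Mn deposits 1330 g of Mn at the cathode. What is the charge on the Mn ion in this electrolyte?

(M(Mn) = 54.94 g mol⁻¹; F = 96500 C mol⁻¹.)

+2

Q = I·t = 40.20 A × 116640 s = 4689000 C, so n(e⁻) = 4689000/96500 = 48.59 mol.
n(Mn) deposited = 1330 / 54.94 = 24.21 mol.
Electrons per atom = n(e⁻)/n(Mn) = 48.59 / 24.21 = 2.01 ≈ 2, so the ion is Mn²⁺.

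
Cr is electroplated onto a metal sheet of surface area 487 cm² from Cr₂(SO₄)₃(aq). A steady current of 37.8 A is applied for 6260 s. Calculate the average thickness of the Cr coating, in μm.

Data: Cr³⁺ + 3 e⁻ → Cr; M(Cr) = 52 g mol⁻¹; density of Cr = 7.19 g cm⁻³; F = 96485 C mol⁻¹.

Q = I·t = 37.80 × 6260.0 = 236600 C; n(e⁻) = 2.452 mol.
n(Cr) = n(e⁻)/3 = 0.8175 mol, so m = 0.8175 × 52 = 42.51 g.
Volume = m/ρ = 42.51 / 7.19 = 5.912 cm³.
Thickness = V/A = 5.912 / 487 = 0.0121 cm = 121 μm.

121 μm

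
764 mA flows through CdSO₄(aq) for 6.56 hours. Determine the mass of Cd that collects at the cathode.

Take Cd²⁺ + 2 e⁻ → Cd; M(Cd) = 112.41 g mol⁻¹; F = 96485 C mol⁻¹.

Q = I·t = 0.7640 A × 23616 s = 18040 C.
n(e⁻) = Q/F = 18040 / 96485 = 0.1870 mol.
Cd²⁺ + 2 e⁻ → Cd, so n(Cd) = n(e⁻)/2 = 0.09350 mol.
m = n·M = 0.09350 × 112.41 = 10.5 g.

10.5 g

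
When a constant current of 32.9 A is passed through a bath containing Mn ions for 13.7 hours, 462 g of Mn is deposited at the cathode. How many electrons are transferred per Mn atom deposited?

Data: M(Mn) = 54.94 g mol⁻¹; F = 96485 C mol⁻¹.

2

Q = I·t = 32.90 A × 49320 s = 1623000 C, so n(e⁻) = 1623000/96485 = 16.82 mol.
n(Mn) deposited = 462 / 54.94 = 8.409 mol.
Electrons per atom = n(e⁻)/n(Mn) = 16.82 / 8.409 = 2.00 ≈ 2, so the ion is Mn²⁺.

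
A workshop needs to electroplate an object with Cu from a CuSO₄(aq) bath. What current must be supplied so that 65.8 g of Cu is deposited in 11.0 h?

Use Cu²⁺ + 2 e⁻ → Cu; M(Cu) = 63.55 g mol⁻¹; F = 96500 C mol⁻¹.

n(Cu) = 65.8 / 63.55 = 1.035 mol.
n(e⁻) = 2 × 1.035 = 2.071 mol.
Q = n(e⁻)·F = 2.071 × 96500 = 199800 C.
I = Q/t = 199800 / 39600 s = 5.05 A.

5.05 A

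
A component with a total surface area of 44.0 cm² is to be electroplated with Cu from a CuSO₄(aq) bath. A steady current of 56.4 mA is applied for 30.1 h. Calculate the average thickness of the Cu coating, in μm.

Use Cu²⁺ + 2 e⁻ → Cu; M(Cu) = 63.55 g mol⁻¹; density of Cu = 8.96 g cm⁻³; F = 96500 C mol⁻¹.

51.0 μm

Q = I·t = 0.05640 × 108360 = 6112 C; n(e⁻) = 0.06333 mol.
n(Cu) = n(e⁻)/2 = 0.03167 mol, so m = 0.03167 × 63.55 = 2.012 g.
Volume = m/ρ = 2.012 / 8.96 = 0.2246 cm³.
Thickness = V/A = 0.2246 / 44.0 = 0.00510 cm = 51.0 μm.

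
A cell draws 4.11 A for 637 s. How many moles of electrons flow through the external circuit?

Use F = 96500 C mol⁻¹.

Q = I·t = 4.110 A × 637.00 s = 2618 C.
n(e⁻) = Q/F = 2618 / 96500 = 0.0271 mol.

0.0271 mol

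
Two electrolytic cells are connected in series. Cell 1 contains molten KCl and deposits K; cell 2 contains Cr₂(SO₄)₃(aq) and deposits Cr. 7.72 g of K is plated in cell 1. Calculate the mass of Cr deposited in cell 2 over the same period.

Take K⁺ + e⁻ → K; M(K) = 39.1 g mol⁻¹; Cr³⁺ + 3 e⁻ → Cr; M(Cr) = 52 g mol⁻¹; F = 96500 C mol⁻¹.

3.42 g

n(K) = 7.72 / 39.1 = 0.1974 mol.
Since K⁺ + e⁻ → K, n(e⁻) passed = 1 × 0.1974 = 0.1974 mol.
Cells in series carry the same charge, so the same 0.1974 mol of electrons passes through cell 2.
Cr³⁺ + 3 e⁻ → Cr, so n(Cr) = 0.1974 / 3 = 0.06581 mol.
m(Cr) = 0.06581 × 52 = 3.42 g.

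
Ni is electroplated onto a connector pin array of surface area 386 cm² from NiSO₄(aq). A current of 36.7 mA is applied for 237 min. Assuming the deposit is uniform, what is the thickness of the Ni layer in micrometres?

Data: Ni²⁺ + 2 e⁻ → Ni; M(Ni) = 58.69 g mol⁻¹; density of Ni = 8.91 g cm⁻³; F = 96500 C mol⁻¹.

Q = I·t = 0.03670 × 14220 = 521.9 C; n(e⁻) = 0.005408 mol.
n(Ni) = n(e⁻)/2 = 0.002704 mol, so m = 0.002704 × 58.69 = 0.1587 g.
Volume = m/ρ = 0.1587 / 8.91 = 0.01781 cm³.
Thickness = V/A = 0.01781 / 386 = 4.61 × 10⁻⁵ cm = 0.461 μm.

0.461 μm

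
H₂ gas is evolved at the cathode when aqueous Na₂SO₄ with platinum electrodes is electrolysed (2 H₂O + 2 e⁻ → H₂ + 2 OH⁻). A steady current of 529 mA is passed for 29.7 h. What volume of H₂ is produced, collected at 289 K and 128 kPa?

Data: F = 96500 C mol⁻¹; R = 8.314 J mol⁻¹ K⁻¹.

5.50 L

Q = I·t = 0.5290 A × 106920 s = 56560 C.
n(e⁻) = Q/F = 56560 / 96500 = 0.5861 mol.
2 electrons are transferred per H₂ molecule, so n(H₂) = 0.5861 / 2 = 0.2931 mol.
V = nRT/P = (0.2931 × 8.314 × 289) / (128 × 10³ Pa) = 0.00550 m³ = 5.50 L.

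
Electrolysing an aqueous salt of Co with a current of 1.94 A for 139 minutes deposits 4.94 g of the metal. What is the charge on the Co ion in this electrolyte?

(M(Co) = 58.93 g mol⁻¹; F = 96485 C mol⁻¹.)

Q = I·t = 1.940 A × 8340.0 s = 16180 C, so n(e⁻) = 16180/96485 = 0.1677 mol.
n(Co) deposited = 4.94 / 58.93 = 0.08383 mol.
Electrons per atom = n(e⁻)/n(Co) = 0.1677 / 0.08383 = 2.00 ≈ 2, so the ion is Co²⁺.

+2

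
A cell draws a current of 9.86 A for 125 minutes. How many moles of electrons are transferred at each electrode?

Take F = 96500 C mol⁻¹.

0.766 mol

Q = I·t = 9.860 A × 7500.0 s = 73950 C.
n(e⁻) = Q/F = 73950 / 96500 = 0.766 mol.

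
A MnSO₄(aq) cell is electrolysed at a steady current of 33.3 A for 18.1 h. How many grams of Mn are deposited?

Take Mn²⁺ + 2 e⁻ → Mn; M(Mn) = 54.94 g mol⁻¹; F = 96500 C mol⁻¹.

Q = I·t = 33.30 A × 65160 s = 2170000 C.
n(e⁻) = Q/F = 2170000 / 96500 = 22.49 mol.
Mn²⁺ + 2 e⁻ → Mn, so n(Mn) = n(e⁻)/2 = 11.24 mol.
m = n·M = 11.24 × 54.94 = 618 g.

618 g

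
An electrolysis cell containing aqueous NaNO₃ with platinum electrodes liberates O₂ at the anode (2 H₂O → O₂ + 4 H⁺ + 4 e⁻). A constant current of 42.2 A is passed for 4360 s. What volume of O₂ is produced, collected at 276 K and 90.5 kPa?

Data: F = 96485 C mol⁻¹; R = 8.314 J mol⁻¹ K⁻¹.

12.1 L

Q = I·t = 42.20 A × 4360.0 s = 184000 C.
n(e⁻) = Q/F = 184000 / 96485 = 1.907 mol.
4 electrons are transferred per O₂ molecule, so n(O₂) = 1.907 / 4 = 0.4767 mol.
V = nRT/P = (0.4767 × 8.314 × 276) / (90.5 × 10³ Pa) = 0.0121 m³ = 12.1 L.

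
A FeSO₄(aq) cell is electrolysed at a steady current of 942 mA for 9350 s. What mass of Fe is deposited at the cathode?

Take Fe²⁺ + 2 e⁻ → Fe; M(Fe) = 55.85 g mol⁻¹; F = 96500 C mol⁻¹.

2.55 g

Q = I·t = 0.9420 A × 9350.0 s = 8808 C.
n(e⁻) = Q/F = 8808 / 96500 = 0.09127 mol.
Fe²⁺ + 2 e⁻ → Fe, so n(Fe) = n(e⁻)/2 = 0.04564 mol.
m = n·M = 0.04564 × 55.85 = 2.55 g.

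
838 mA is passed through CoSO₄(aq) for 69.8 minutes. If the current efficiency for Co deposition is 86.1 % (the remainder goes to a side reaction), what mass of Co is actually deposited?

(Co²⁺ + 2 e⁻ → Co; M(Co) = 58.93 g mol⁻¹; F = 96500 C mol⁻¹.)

Q = I·t = 0.8380 × 4188.0 = 3510 C.
n(e⁻) = 3510/96500 = 0.03637 mol; theoretically n(Co) = 0.03637/2 = 0.01818 mol, m_theo = 1.072 g.
At 86.1 % efficiency, m_actual = 0.861 × 1.072 = 0.923 g.

0.923 g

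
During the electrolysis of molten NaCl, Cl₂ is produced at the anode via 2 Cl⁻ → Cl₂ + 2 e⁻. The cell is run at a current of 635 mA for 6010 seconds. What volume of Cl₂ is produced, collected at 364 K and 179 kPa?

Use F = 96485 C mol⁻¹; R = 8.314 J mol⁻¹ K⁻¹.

0.334 L

Q = I·t = 0.6350 A × 6010.0 s = 3816 C.
n(e⁻) = Q/F = 3816 / 96485 = 0.03955 mol.
2 electrons are transferred per Cl₂ molecule, so n(Cl₂) = 0.03955 / 2 = 0.01978 mol.
V = nRT/P = (0.01978 × 8.314 × 364) / (179 × 10³ Pa) = 3.34 × 10⁻⁴ m³ = 0.334 L.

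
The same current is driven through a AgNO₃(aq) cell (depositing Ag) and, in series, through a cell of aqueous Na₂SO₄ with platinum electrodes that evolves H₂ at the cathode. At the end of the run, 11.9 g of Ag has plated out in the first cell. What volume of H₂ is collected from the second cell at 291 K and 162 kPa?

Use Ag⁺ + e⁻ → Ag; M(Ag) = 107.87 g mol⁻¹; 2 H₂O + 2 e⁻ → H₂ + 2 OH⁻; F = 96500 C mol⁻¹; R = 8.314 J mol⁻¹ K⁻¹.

n(Ag) = 11.9 / 107.87 = 0.1103 mol, so n(e⁻) = 1 × 0.1103 = 0.1103 mol.
The cells are in series, so the same 0.1103 mol of electrons passes through the second cell.
2 H₂O + 2 e⁻ → H₂ + 2 OH⁻ — 2 mol e⁻ per mol H₂, so n(H₂) = 0.1103/2 = 0.05516 mol.
V = nRT/P = (0.05516 × 8.314 × 291) / (162 × 10³) = 8.24 × 10⁻⁴ m³ = 0.824 L.

0.824 L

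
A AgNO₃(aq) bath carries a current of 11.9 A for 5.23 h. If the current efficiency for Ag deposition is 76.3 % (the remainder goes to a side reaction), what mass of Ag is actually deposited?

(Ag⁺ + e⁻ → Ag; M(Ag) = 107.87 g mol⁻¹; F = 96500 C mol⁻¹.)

191 g

Q = I·t = 11.90 × 18828 = 224100 C.
n(e⁻) = 224100/96500 = 2.322 mol; theoretically n(Ag) = 2.322/1 = 2.322 mol, m_theo = 250.5 g.
At 76.3 % efficiency, m_actual = 0.763 × 250.5 = 191 g.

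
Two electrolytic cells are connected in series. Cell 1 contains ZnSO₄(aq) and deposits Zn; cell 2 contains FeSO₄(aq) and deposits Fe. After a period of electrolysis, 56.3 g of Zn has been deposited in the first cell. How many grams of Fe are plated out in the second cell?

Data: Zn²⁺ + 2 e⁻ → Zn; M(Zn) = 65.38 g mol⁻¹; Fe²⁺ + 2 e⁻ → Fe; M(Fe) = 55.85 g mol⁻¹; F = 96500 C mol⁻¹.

48.1 g

n(Zn) = 56.3 / 65.38 = 0.8611 mol.
Since Zn²⁺ + 2 e⁻ → Zn, n(e⁻) passed = 2 × 0.8611 = 1.722 mol.
Cells in series carry the same charge, so the same 1.722 mol of electrons passes through cell 2.
Fe²⁺ + 2 e⁻ → Fe, so n(Fe) = 1.722 / 2 = 0.8611 mol.
m(Fe) = 0.8611 × 55.85 = 48.1 g.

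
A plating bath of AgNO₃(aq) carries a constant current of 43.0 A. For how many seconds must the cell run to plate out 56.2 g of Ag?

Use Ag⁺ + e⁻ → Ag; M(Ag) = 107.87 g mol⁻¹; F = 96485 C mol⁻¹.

n(Ag) = m/M = 56.2 / 107.87 = 0.5210 mol.
Each Ag atom requires 1 electron, so n(e⁻) = 1 × 0.5210 = 0.5210 mol.
Q = n(e⁻)·F = 0.5210 × 96485 = 50270 C.
t = Q/I = 50270 / 43.00 A = 1169 s.

1170 s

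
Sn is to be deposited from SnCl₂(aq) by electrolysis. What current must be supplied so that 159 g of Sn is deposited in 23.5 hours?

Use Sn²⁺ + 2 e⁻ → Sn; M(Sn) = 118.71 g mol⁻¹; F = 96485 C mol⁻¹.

3.06 A

n(Sn) = 159 / 118.71 = 1.339 mol.
n(e⁻) = 2 × 1.339 = 2.679 mol.
Q = n(e⁻)·F = 2.679 × 96485 = 258500 C.
I = Q/t = 258500 / 84600 s = 3.06 A.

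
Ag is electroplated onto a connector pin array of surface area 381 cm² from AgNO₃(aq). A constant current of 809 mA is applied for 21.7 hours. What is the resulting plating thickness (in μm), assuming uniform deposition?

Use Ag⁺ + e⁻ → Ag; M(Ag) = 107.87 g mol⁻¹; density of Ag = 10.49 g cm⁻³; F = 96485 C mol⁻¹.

Q = I·t = 0.8090 × 78120 = 63200 C; n(e⁻) = 0.6550 mol.
n(Ag) = n(e⁻)/1 = 0.6550 mol, so m = 0.6550 × 107.87 = 70.66 g.
Volume = m/ρ = 70.66 / 10.49 = 6.736 cm³.
Thickness = V/A = 6.736 / 381 = 0.0177 cm = 177 μm.

177 μm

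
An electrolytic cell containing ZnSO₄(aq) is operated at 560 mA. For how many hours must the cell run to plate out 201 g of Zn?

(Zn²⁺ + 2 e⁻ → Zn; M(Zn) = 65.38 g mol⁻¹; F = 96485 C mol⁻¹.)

294 h

n(Zn) = m/M = 201 / 65.38 = 3.074 mol.
Each Zn atom requires 2 electrons, so n(e⁻) = 2 × 3.074 = 6.149 mol.
Q = n(e⁻)·F = 6.149 × 96485 = 593300 C.
t = Q/I = 593300 / 0.5600 A = 1059000 s = 294 h.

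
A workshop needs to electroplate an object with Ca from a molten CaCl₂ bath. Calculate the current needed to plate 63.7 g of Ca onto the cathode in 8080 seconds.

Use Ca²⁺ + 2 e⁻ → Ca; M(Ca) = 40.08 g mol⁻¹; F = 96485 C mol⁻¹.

38.0 A

n(Ca) = 63.7 / 40.08 = 1.589 mol.
n(e⁻) = 2 × 1.589 = 3.179 mol.
Q = n(e⁻)·F = 3.179 × 96485 = 306700 C.
I = Q/t = 306700 / 8080.0 s = 38.0 A.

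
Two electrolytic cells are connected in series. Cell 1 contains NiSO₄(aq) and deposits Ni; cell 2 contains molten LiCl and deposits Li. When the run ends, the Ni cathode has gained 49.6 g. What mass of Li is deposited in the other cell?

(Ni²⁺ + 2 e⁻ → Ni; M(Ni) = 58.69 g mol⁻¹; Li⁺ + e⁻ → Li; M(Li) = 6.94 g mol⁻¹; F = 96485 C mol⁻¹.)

n(Ni) = 49.6 / 58.69 = 0.8451 mol.
Since Ni²⁺ + 2 e⁻ → Ni, n(e⁻) passed = 2 × 0.8451 = 1.690 mol.
Cells in series carry the same charge, so the same 1.690 mol of electrons passes through cell 2.
Li⁺ + e⁻ → Li, so n(Li) = 1.690 / 1 = 1.690 mol.
m(Li) = 1.690 × 6.94 = 11.7 g.

11.7 g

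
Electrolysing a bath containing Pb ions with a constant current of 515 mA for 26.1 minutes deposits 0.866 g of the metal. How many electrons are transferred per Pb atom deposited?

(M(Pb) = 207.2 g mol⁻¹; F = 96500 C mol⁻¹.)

Q = I·t = 0.5150 A × 1566.0 s = 806.5 C, so n(e⁻) = 806.5/96500 = 0.008357 mol.
n(Pb) deposited = 0.866 / 207.2 = 0.004180 mol.
Electrons per atom = n(e⁻)/n(Pb) = 0.008357 / 0.004180 = 2.00 ≈ 2, so the ion is Pb²⁺.

2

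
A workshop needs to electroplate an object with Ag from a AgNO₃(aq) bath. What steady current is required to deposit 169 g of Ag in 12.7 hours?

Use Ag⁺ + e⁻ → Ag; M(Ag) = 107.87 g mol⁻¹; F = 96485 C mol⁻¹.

n(Ag) = 169 / 107.87 = 1.567 mol.
n(e⁻) = 1 × 1.567 = 1.567 mol.
Q = n(e⁻)·F = 1.567 × 96485 = 151200 C.
I = Q/t = 151200 / 45720 s = 3.31 A.

3.31 A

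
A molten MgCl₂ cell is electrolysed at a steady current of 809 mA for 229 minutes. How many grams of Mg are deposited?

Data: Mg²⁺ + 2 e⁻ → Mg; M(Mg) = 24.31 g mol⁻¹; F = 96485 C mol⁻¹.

Q = I·t = 0.8090 A × 13740 s = 11120 C.
n(e⁻) = Q/F = 11120 / 96485 = 0.1152 mol.
Mg²⁺ + 2 e⁻ → Mg, so n(Mg) = n(e⁻)/2 = 0.05760 mol.
m = n·M = 0.05760 × 24.31 = 1.40 g.

1.40 g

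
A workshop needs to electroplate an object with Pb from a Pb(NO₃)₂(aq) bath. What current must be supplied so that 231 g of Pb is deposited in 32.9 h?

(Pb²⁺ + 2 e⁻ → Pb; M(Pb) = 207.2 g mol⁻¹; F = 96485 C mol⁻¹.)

n(Pb) = 231 / 207.2 = 1.115 mol.
n(e⁻) = 2 × 1.115 = 2.230 mol.
Q = n(e⁻)·F = 2.230 × 96485 = 215100 C.
I = Q/t = 215100 / 118440 s = 1.82 A.

1.82 A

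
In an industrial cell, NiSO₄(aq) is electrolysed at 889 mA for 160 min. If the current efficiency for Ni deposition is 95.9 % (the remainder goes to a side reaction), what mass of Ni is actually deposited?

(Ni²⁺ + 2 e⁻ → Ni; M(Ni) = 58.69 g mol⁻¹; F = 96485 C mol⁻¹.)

Q = I·t = 0.8890 × 9600.0 = 8534 C.
n(e⁻) = 8534/96485 = 0.08845 mol; theoretically n(Ni) = 0.08845/2 = 0.04423 mol, m_theo = 2.596 g.
At 95.9 % efficiency, m_actual = 0.959 × 2.596 = 2.49 g.

2.49 g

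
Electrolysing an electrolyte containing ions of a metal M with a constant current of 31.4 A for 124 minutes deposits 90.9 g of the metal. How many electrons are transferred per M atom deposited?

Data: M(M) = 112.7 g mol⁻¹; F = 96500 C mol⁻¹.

3

Q = I·t = 31.40 A × 7440.0 s = 233600 C, so n(e⁻) = 233600/96500 = 2.421 mol.
n(M) deposited = 90.9 / 112.7 = 0.8066 mol.
Electrons per atom = n(e⁻)/n(M) = 2.421 / 0.8066 = 3.00 ≈ 3, so the ion is M³⁺.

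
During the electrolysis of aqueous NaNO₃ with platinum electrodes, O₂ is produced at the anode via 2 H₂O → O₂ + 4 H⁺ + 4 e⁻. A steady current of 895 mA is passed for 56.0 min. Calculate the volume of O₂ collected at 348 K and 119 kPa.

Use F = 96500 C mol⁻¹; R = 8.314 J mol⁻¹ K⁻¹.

0.189 L

Q = I·t = 0.8950 A × 3360.0 s = 3007 C.
n(e⁻) = Q/F = 3007 / 96500 = 0.03116 mol.
4 electrons are transferred per O₂ molecule, so n(O₂) = 0.03116 / 4 = 0.007791 mol.
V = nRT/P = (0.007791 × 8.314 × 348) / (119 × 10³ Pa) = 1.89 × 10⁻⁴ m³ = 0.189 L.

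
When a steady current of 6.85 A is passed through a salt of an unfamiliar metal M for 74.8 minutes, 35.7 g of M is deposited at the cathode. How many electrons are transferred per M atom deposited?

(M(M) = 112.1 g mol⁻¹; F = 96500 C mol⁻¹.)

Q = I·t = 6.850 A × 4488.0 s = 30740 C, so n(e⁻) = 30740/96500 = 0.3186 mol.
n(M) deposited = 35.7 / 112.1 = 0.3185 mol.
Electrons per atom = n(e⁻)/n(M) = 0.3186 / 0.3185 = 1.00 ≈ 1, so the ion is M⁺.

1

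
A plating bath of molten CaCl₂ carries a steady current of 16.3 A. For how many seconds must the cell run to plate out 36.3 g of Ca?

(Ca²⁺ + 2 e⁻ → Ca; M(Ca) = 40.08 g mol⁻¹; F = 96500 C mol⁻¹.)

10700 s

n(Ca) = m/M = 36.3 / 40.08 = 0.9057 mol.
Each Ca atom requires 2 electrons, so n(e⁻) = 2 × 0.9057 = 1.811 mol.
Q = n(e⁻)·F = 1.811 × 96500 = 174800 C.
t = Q/I = 174800 / 16.30 A = 10720 s.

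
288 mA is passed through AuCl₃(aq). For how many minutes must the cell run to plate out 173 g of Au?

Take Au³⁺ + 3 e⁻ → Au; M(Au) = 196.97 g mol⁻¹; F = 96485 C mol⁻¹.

14700 min

n(Au) = m/M = 173 / 196.97 = 0.8783 mol.
Each Au atom requires 3 electrons, so n(e⁻) = 3 × 0.8783 = 2.635 mol.
Q = n(e⁻)·F = 2.635 × 96485 = 254200 C.
t = Q/I = 254200 / 0.2880 A = 882700 s = 14700 min.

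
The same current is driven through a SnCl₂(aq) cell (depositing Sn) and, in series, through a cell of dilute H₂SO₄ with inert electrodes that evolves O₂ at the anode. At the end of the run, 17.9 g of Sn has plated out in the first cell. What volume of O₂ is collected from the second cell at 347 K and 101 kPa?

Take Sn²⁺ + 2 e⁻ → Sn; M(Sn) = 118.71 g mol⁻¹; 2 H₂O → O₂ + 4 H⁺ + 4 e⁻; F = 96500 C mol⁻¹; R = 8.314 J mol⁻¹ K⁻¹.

n(Sn) = 17.9 / 118.71 = 0.1508 mol, so n(e⁻) = 2 × 0.1508 = 0.3016 mol.
The cells are in series, so the same 0.3016 mol of electrons passes through the second cell.
2 H₂O → O₂ + 4 H⁺ + 4 e⁻ — 4 mol e⁻ per mol O₂, so n(O₂) = 0.3016/4 = 0.07539 mol.
V = nRT/P = (0.07539 × 8.314 × 347) / (101 × 10³) = 0.00215 m³ = 2.15 L.

2.15 L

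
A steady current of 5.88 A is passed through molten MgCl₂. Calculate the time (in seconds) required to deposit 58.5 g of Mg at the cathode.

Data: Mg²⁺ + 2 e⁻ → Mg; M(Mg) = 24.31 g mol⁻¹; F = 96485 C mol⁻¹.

n(Mg) = m/M = 58.5 / 24.31 = 2.406 mol.
Each Mg atom requires 2 electrons, so n(e⁻) = 2 × 2.406 = 4.813 mol.
Q = n(e⁻)·F = 4.813 × 96485 = 464400 C.
t = Q/I = 464400 / 5.880 A = 78970 s.

79000 s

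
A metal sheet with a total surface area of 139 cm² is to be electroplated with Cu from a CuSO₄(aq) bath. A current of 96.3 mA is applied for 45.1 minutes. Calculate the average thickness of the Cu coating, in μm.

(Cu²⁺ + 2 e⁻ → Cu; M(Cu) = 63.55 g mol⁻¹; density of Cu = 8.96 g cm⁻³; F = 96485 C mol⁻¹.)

Q = I·t = 0.09630 × 2706.0 = 260.6 C; n(e⁻) = 0.002701 mol.
n(Cu) = n(e⁻)/2 = 0.001350 mol, so m = 0.001350 × 63.55 = 0.08582 g.
Volume = m/ρ = 0.08582 / 8.96 = 0.009578 cm³.
Thickness = V/A = 0.009578 / 139 = 6.89 × 10⁻⁵ cm = 0.689 μm.

0.689 μm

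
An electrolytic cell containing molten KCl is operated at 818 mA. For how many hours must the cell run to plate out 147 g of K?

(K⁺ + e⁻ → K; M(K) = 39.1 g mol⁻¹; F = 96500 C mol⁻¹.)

n(K) = m/M = 147 / 39.1 = 3.760 mol.
Each K atom requires 1 electron, so n(e⁻) = 1 × 3.760 = 3.760 mol.
Q = n(e⁻)·F = 3.760 × 96500 = 362800 C.
t = Q/I = 362800 / 0.8180 A = 443500 s = 123 h.

123 h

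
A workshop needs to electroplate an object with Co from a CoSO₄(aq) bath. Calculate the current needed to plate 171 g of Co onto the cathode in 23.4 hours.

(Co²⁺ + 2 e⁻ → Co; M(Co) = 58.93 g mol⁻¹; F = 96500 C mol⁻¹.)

n(Co) = 171 / 58.93 = 2.902 mol.
n(e⁻) = 2 × 2.902 = 5.803 mol.
Q = n(e⁻)·F = 5.803 × 96500 = 560000 C.
I = Q/t = 560000 / 84240 s = 6.65 A.

6.65 A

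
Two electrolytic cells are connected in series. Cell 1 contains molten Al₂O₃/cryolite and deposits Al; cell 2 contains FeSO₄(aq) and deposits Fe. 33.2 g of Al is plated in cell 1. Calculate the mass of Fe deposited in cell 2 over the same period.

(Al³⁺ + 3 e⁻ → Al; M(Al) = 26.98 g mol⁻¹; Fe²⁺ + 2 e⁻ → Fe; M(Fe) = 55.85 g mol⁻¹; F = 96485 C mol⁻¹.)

n(Al) = 33.2 / 26.98 = 1.231 mol.
Since Al³⁺ + 3 e⁻ → Al, n(e⁻) passed = 3 × 1.231 = 3.692 mol.
Cells in series carry the same charge, so the same 3.692 mol of electrons passes through cell 2.
Fe²⁺ + 2 e⁻ → Fe, so n(Fe) = 3.692 / 2 = 1.846 mol.
m(Fe) = 1.846 × 55.85 = 103 g.

103 g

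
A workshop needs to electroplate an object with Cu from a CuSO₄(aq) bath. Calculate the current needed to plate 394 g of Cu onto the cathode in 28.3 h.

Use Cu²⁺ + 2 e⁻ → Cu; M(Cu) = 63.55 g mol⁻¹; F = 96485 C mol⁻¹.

n(Cu) = 394 / 63.55 = 6.200 mol.
n(e⁻) = 2 × 6.200 = 12.40 mol.
Q = n(e⁻)·F = 12.40 × 96485 = 1196000 C.
I = Q/t = 1196000 / 101880 s = 11.7 A.

11.7 A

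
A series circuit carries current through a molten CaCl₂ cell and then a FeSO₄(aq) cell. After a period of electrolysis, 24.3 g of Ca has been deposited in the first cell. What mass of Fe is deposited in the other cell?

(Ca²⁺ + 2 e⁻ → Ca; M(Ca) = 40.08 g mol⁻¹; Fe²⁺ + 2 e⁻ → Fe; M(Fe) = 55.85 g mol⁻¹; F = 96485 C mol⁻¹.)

33.9 g

n(Ca) = 24.3 / 40.08 = 0.6063 mol.
Since Ca²⁺ + 2 e⁻ → Ca, n(e⁻) passed = 2 × 0.6063 = 1.213 mol.
Cells in series carry the same charge, so the same 1.213 mol of electrons passes through cell 2.
Fe²⁺ + 2 e⁻ → Fe, so n(Fe) = 1.213 / 2 = 0.6063 mol.
m(Fe) = 0.6063 × 55.85 = 33.9 g.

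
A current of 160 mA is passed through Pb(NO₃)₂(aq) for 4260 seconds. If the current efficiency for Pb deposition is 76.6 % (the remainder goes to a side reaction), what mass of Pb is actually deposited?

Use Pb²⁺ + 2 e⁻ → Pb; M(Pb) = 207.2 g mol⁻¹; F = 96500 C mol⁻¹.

0.561 g

Q = I·t = 0.1600 × 4260.0 = 681.6 C.
n(e⁻) = 681.6/96500 = 0.007063 mol; theoretically n(Pb) = 0.007063/2 = 0.003532 mol, m_theo = 0.7317 g.
At 76.6 % efficiency, m_actual = 0.766 × 0.7317 = 0.561 g.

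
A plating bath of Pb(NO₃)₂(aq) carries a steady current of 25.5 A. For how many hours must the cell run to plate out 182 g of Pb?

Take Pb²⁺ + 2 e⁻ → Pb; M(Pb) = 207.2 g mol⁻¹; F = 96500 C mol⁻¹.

1.85 h

n(Pb) = m/M = 182 / 207.2 = 0.8784 mol.
Each Pb atom requires 2 electrons, so n(e⁻) = 2 × 0.8784 = 1.757 mol.
Q = n(e⁻)·F = 1.757 × 96500 = 169500 C.
t = Q/I = 169500 / 25.50 A = 6648 s = 1.85 h.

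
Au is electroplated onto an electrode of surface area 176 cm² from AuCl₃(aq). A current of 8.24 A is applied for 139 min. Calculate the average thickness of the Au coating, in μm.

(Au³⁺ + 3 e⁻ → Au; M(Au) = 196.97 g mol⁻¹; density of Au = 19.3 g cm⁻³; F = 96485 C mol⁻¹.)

Q = I·t = 8.240 × 8340.0 = 68720 C; n(e⁻) = 0.7123 mol.
n(Au) = n(e⁻)/3 = 0.2374 mol, so m = 0.2374 × 196.97 = 46.76 g.
Volume = m/ρ = 46.76 / 19.3 = 2.423 cm³.
Thickness = V/A = 2.423 / 176 = 0.0138 cm = 138 μm.

138 μm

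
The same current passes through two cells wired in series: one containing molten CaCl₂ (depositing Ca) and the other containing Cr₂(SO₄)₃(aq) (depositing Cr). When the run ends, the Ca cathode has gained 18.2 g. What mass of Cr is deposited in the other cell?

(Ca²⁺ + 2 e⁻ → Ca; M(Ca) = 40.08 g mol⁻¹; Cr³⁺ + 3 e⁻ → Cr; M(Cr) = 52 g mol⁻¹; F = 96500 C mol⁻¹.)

15.7 g

n(Ca) = 18.2 / 40.08 = 0.4541 mol.
Since Ca²⁺ + 2 e⁻ → Ca, n(e⁻) passed = 2 × 0.4541 = 0.9082 mol.
Cells in series carry the same charge, so the same 0.9082 mol of electrons passes through cell 2.
Cr³⁺ + 3 e⁻ → Cr, so n(Cr) = 0.9082 / 3 = 0.3027 mol.
m(Cr) = 0.3027 × 52 = 15.7 g.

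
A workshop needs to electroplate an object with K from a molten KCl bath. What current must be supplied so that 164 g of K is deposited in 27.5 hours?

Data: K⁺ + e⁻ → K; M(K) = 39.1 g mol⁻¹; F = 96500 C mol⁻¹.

4.09 A

n(K) = 164 / 39.1 = 4.194 mol.
n(e⁻) = 1 × 4.194 = 4.194 mol.
Q = n(e⁻)·F = 4.194 × 96500 = 404800 C.
I = Q/t = 404800 / 99000 s = 4.09 A.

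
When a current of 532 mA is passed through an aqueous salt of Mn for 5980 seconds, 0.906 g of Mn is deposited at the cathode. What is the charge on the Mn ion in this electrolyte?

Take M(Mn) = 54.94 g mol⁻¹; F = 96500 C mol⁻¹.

+2

Q = I·t = 0.5320 A × 5980.0 s = 3181 C, so n(e⁻) = 3181/96500 = 0.03297 mol.
n(Mn) deposited = 0.906 / 54.94 = 0.01649 mol.
Electrons per atom = n(e⁻)/n(Mn) = 0.03297 / 0.01649 = 2.00 ≈ 2, so the ion is Mn²⁺.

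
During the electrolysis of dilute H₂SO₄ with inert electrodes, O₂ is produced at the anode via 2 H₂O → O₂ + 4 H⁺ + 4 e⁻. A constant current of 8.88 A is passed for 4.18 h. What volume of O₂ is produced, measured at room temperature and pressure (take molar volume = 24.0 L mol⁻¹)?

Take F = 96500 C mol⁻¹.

8.31 L

Q = I·t = 8.880 A × 15048 s = 133600 C.
n(e⁻) = Q/F = 133600 / 96500 = 1.385 mol.
4 electrons are transferred per O₂ molecule, so n(O₂) = 1.385 / 4 = 0.3462 mol.
V = n × V_m = 0.3462 × 24.0 = 8.31 L.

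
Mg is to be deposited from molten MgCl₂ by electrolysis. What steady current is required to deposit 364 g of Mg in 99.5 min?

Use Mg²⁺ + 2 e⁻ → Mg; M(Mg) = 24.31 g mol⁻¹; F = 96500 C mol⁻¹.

484 A

n(Mg) = 364 / 24.31 = 14.97 mol.
n(e⁻) = 2 × 14.97 = 29.95 mol.
Q = n(e⁻)·F = 29.95 × 96500 = 2890000 C.
I = Q/t = 2890000 / 5970.0 s = 484 A.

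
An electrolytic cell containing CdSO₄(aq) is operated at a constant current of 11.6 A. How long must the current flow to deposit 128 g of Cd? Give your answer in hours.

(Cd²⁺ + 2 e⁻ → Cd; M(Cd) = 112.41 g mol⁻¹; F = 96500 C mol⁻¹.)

n(Cd) = m/M = 128 / 112.41 = 1.139 mol.
Each Cd atom requires 2 electrons, so n(e⁻) = 2 × 1.139 = 2.277 mol.
Q = n(e⁻)·F = 2.277 × 96500 = 219800 C.
t = Q/I = 219800 / 11.60 A = 18950 s = 5.26 h.

5.26 h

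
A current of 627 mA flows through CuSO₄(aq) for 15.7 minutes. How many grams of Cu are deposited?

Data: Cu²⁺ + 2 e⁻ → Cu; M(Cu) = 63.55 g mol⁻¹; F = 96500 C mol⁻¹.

Q = I·t = 0.6270 A × 942.00 s = 590.6 C.
n(e⁻) = Q/F = 590.6 / 96500 = 0.006121 mol.
Cu²⁺ + 2 e⁻ → Cu, so n(Cu) = n(e⁻)/2 = 0.003060 mol.
m = n·M = 0.003060 × 63.55 = 0.194 g.

0.194 g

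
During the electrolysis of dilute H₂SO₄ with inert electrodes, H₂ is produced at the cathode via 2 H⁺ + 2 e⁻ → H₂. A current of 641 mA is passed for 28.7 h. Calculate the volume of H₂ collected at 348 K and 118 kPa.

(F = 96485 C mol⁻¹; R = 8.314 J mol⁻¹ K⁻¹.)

Q = I·t = 0.6410 A × 103320 s = 66230 C.
n(e⁻) = Q/F = 66230 / 96485 = 0.6864 mol.
2 electrons are transferred per H₂ molecule, so n(H₂) = 0.6864 / 2 = 0.3432 mol.
V = nRT/P = (0.3432 × 8.314 × 348) / (118 × 10³ Pa) = 0.00842 m³ = 8.42 L.

8.42 L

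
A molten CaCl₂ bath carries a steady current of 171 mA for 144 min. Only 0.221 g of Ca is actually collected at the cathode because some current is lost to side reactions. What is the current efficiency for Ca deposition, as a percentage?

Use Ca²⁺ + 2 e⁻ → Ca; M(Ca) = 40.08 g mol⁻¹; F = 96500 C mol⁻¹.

Q = I·t = 0.1710 × 8640.0 = 1477 C; n(e⁻) = 1477/96500 = 0.01531 mol.
Theoretical n(Ca) = n(e⁻)/2 = 0.007655 mol, i.e. m_theo = 0.007655 × 40.08 = 0.3068 g.
Efficiency = m_actual / m_theo = 0.221 / 0.3068 = 72.0 %.

72.0 %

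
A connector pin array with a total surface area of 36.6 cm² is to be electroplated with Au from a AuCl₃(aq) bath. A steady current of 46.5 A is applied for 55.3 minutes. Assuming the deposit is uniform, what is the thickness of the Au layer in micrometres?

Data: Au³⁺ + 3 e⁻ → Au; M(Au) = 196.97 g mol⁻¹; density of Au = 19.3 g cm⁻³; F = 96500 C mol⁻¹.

Q = I·t = 46.50 × 3318.0 = 154300 C; n(e⁻) = 1.599 mol.
n(Au) = n(e⁻)/3 = 0.5329 mol, so m = 0.5329 × 196.97 = 105.0 g.
Volume = m/ρ = 105.0 / 19.3 = 5.439 cm³.
Thickness = V/A = 5.439 / 36.6 = 0.149 cm = 1490 μm.

1490 μm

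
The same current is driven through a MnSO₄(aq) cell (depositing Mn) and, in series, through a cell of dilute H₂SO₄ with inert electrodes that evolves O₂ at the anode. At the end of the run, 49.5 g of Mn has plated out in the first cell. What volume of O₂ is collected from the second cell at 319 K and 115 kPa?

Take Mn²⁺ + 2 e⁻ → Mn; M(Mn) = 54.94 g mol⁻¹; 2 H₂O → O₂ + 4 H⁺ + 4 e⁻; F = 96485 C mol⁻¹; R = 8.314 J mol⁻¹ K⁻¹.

10.4 L

n(Mn) = 49.5 / 54.94 = 0.9010 mol, so n(e⁻) = 2 × 0.9010 = 1.802 mol.
The cells are in series, so the same 1.802 mol of electrons passes through the second cell.
2 H₂O → O₂ + 4 H⁺ + 4 e⁻ — 4 mol e⁻ per mol O₂, so n(O₂) = 1.802/4 = 0.4505 mol.
V = nRT/P = (0.4505 × 8.314 × 319) / (115 × 10³) = 0.0104 m³ = 10.4 L.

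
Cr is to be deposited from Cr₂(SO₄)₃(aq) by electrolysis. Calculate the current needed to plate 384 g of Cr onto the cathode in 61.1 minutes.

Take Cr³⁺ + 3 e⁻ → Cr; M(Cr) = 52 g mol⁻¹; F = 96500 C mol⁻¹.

583 A

n(Cr) = 384 / 52 = 7.385 mol.
n(e⁻) = 3 × 7.385 = 22.15 mol.
Q = n(e⁻)·F = 22.15 × 96500 = 2138000 C.
I = Q/t = 2138000 / 3666.0 s = 583 A.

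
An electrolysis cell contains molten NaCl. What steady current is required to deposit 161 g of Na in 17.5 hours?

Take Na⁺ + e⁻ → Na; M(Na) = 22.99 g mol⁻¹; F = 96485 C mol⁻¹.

n(Na) = 161 / 22.99 = 7.003 mol.
n(e⁻) = 1 × 7.003 = 7.003 mol.
Q = n(e⁻)·F = 7.003 × 96485 = 675700 C.
I = Q/t = 675700 / 63000 s = 10.7 A.

10.7 A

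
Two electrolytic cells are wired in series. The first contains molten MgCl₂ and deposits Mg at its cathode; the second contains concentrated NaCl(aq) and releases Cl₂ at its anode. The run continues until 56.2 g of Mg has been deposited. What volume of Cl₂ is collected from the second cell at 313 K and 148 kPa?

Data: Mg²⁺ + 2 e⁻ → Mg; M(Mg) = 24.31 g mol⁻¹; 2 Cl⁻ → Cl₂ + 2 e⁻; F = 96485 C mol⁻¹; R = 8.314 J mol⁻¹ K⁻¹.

n(Mg) = 56.2 / 24.31 = 2.312 mol, so n(e⁻) = 2 × 2.312 = 4.624 mol.
The cells are in series, so the same 4.624 mol of electrons passes through the second cell.
2 Cl⁻ → Cl₂ + 2 e⁻ — 2 mol e⁻ per mol Cl₂, so n(Cl₂) = 4.624/2 = 2.312 mol.
V = nRT/P = (2.312 × 8.314 × 313) / (148 × 10³) = 0.0406 m³ = 40.6 L.

40.6 L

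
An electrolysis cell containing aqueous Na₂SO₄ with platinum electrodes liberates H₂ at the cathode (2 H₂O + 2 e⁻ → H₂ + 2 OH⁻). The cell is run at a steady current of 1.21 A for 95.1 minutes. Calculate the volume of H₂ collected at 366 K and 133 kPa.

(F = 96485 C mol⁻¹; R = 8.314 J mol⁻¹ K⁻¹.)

0.819 L

Q = I·t = 1.210 A × 5706.0 s = 6904 C.
n(e⁻) = Q/F = 6904 / 96485 = 0.07156 mol.
2 electrons are transferred per H₂ molecule, so n(H₂) = 0.07156 / 2 = 0.03578 mol.
V = nRT/P = (0.03578 × 8.314 × 366) / (133 × 10³ Pa) = 8.19 × 10⁻⁴ m³ = 0.819 L.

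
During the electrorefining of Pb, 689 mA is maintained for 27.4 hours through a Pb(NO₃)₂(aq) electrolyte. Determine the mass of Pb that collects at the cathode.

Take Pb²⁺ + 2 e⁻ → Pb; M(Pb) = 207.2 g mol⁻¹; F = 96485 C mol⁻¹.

73.0 g

Q = I·t = 0.6890 A × 98640 s = 67960 C.
n(e⁻) = Q/F = 67960 / 96485 = 0.7044 mol.
Pb²⁺ + 2 e⁻ → Pb, so n(Pb) = n(e⁻)/2 = 0.3522 mol.
m = n·M = 0.3522 × 207.2 = 73.0 g.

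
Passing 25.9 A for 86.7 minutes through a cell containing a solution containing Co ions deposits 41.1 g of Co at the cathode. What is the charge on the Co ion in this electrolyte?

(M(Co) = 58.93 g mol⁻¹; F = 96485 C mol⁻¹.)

Q = I·t = 25.90 A × 5202.0 s = 134700 C, so n(e⁻) = 134700/96485 = 1.396 mol.
n(Co) deposited = 41.1 / 58.93 = 0.6974 mol.
Electrons per atom = n(e⁻)/n(Co) = 1.396 / 0.6974 = 2.00 ≈ 2, so the ion is Co²⁺.

+2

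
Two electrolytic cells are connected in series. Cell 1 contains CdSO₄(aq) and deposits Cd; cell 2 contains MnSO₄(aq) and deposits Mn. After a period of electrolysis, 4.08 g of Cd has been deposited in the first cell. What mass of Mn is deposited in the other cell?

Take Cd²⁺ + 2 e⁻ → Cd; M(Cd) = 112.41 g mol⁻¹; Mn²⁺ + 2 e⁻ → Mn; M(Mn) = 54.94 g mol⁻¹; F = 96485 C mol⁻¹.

1.99 g

n(Cd) = 4.08 / 112.41 = 0.03630 mol.
Since Cd²⁺ + 2 e⁻ → Cd, n(e⁻) passed = 2 × 0.03630 = 0.07259 mol.
Cells in series carry the same charge, so the same 0.07259 mol of electrons passes through cell 2.
Mn²⁺ + 2 e⁻ → Mn, so n(Mn) = 0.07259 / 2 = 0.03630 mol.
m(Mn) = 0.03630 × 54.94 = 1.99 g.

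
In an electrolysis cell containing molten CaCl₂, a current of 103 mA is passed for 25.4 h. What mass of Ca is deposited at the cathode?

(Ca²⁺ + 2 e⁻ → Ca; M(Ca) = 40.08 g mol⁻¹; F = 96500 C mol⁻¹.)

Q = I·t = 0.1030 A × 91440 s = 9418 C.
n(e⁻) = Q/F = 9418 / 96500 = 0.09760 mol.
Ca²⁺ + 2 e⁻ → Ca, so n(Ca) = n(e⁻)/2 = 0.04880 mol.
m = n·M = 0.04880 × 40.08 = 1.96 g.

1.96 g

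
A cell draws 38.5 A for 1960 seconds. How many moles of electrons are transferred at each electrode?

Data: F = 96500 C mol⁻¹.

0.782 mol

Q = I·t = 38.50 A × 1960.0 s = 75460 C.
n(e⁻) = Q/F = 75460 / 96500 = 0.782 mol.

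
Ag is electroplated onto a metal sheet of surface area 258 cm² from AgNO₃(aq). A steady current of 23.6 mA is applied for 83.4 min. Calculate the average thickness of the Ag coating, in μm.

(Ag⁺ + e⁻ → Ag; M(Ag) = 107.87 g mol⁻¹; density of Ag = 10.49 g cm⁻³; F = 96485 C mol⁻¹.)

0.488 μm

Q = I·t = 0.02360 × 5004.0 = 118.1 C; n(e⁻) = 0.001224 mol.
n(Ag) = n(e⁻)/1 = 0.001224 mol, so m = 0.001224 × 107.87 = 0.1320 g.
Volume = m/ρ = 0.1320 / 10.49 = 0.01259 cm³.
Thickness = V/A = 0.01259 / 258 = 4.88 × 10⁻⁵ cm = 0.488 μm.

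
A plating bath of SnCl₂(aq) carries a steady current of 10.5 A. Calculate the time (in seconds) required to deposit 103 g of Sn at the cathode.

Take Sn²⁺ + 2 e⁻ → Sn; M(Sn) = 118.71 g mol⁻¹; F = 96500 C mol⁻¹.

15900 s

n(Sn) = m/M = 103 / 118.71 = 0.8677 mol.
Each Sn atom requires 2 electrons, so n(e⁻) = 2 × 0.8677 = 1.735 mol.
Q = n(e⁻)·F = 1.735 × 96500 = 167500 C.
t = Q/I = 167500 / 10.50 A = 15950 s.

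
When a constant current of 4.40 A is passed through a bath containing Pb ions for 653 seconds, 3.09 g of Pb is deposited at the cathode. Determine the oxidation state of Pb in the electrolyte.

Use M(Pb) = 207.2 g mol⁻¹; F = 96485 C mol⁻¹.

Q = I·t = 4.400 A × 653.00 s = 2873 C, so n(e⁻) = 2873/96485 = 0.02978 mol.
n(Pb) deposited = 3.09 / 207.2 = 0.01491 mol.
Electrons per atom = n(e⁻)/n(Pb) = 0.02978 / 0.01491 = 2.00 ≈ 2, so the ion is Pb²⁺.

+2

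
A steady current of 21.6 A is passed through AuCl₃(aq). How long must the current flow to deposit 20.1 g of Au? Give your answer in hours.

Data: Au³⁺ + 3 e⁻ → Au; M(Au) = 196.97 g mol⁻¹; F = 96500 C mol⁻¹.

0.380 h

n(Au) = m/M = 20.1 / 196.97 = 0.1020 mol.
Each Au atom requires 3 electrons, so n(e⁻) = 3 × 0.1020 = 0.3061 mol.
Q = n(e⁻)·F = 0.3061 × 96500 = 29540 C.
t = Q/I = 29540 / 21.60 A = 1368 s = 0.380 h.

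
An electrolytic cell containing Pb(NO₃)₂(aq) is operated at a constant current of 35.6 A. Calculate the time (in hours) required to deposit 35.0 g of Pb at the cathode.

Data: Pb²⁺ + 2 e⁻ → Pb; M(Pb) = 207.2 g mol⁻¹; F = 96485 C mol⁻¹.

n(Pb) = m/M = 35.0 / 207.2 = 0.1689 mol.
Each Pb atom requires 2 electrons, so n(e⁻) = 2 × 0.1689 = 0.3378 mol.
Q = n(e⁻)·F = 0.3378 × 96485 = 32600 C.
t = Q/I = 32600 / 35.60 A = 915.6 s = 0.254 h.

0.254 h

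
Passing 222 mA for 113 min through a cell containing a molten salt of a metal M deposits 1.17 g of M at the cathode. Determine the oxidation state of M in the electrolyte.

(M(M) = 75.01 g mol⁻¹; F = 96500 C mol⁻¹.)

Q = I·t = 0.2220 A × 6780.0 s = 1505 C, so n(e⁻) = 1505/96500 = 0.01560 mol.
n(M) deposited = 1.17 / 75.01 = 0.01560 mol.
Electrons per atom = n(e⁻)/n(M) = 0.01560 / 0.01560 = 1.00 ≈ 1, so the ion is M⁺.

+1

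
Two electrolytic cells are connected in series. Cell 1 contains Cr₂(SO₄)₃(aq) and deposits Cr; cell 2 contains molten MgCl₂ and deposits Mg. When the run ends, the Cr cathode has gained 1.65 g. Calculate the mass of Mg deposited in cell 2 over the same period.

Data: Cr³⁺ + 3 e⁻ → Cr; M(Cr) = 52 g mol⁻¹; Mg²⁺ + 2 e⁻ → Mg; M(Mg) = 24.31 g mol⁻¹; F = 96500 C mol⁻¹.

n(Cr) = 1.65 / 52 = 0.03173 mol.
Since Cr³⁺ + 3 e⁻ → Cr, n(e⁻) passed = 3 × 0.03173 = 0.09519 mol.
Cells in series carry the same charge, so the same 0.09519 mol of electrons passes through cell 2.
Mg²⁺ + 2 e⁻ → Mg, so n(Mg) = 0.09519 / 2 = 0.04760 mol.
m(Mg) = 0.04760 × 24.31 = 1.16 g.

1.16 g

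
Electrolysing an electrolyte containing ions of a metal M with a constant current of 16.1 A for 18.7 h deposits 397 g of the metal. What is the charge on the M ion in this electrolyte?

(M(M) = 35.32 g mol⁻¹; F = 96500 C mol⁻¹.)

+1

Q = I·t = 16.10 A × 67320 s = 1084000 C, so n(e⁻) = 1084000/96500 = 11.23 mol.
n(M) deposited = 397 / 35.32 = 11.24 mol.
Electrons per atom = n(e⁻)/n(M) = 11.23 / 11.24 = 0.999 ≈ 1, so the ion is M⁺.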